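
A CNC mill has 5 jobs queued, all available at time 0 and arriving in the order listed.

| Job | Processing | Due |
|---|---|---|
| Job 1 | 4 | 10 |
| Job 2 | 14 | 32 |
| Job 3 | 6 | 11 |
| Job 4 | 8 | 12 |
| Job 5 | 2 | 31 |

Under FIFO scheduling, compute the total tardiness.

FIFO (arrival order): Job 1 Job 2 Job 3 Job 4 Job 5.
Job 1: 0→4, due 10, tardiness 0
Job 2: 4→18, due 32, tardiness 0
Job 3: 18→24, due 11, tardiness 13
Job 4: 24→32, due 12, tardiness 20
Job 5: 32→34, due 31, tardiness 3
Sum = 0+0+13+20+3 = 36.

36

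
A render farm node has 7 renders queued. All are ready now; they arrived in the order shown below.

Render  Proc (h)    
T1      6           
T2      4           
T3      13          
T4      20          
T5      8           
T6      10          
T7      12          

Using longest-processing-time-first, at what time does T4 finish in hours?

20

LPT (decreasing processing time): T4 T3 T7 T6 T5 T1 T2.
T4: 0→20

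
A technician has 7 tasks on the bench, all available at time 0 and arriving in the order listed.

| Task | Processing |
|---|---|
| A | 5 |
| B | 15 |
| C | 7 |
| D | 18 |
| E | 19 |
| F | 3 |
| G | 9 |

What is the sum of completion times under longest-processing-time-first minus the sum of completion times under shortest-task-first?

LPT (decreasing processing time): E D B G C A F.
E: 0→19
D: 19→37
B: 37→52
G: 52→61
C: 61→68
A: 68→73
F: 73→76
Sum = 19+37+52+61+68+73+76 = 386.
SPT (increasing processing time): F A C G B D E.
F: 0→3
A: 3→8
C: 8→15
G: 15→24
B: 24→39
D: 39→57
E: 57→76
Sum = 3+8+15+24+39+57+76 = 222.
Difference = 386 − 222 = 164.

164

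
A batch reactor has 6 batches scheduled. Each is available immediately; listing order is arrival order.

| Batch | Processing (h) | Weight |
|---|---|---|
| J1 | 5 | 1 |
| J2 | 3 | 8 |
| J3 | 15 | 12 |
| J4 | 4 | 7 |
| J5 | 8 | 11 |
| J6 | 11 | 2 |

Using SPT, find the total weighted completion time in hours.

919

SPT (increasing processing time): J2 J4 J1 J5 J6 J3.
J2: finishes 3, weight 8, w·C = 24
J4: finishes 7, weight 7, w·C = 49
J1: finishes 12, weight 1, w·C = 12
J5: finishes 20, weight 11, w·C = 220
J6: finishes 31, weight 2, w·C = 62
J3: finishes 46, weight 12, w·C = 552
Sum = 24+49+12+220+62+552 = 919.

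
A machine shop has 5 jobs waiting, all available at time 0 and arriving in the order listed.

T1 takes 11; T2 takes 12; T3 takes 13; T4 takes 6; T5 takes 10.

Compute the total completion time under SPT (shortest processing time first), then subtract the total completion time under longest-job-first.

-32

SPT (increasing processing time): T4 T5 T1 T2 T3.
T4: 0→6
T5: 6→16
T1: 16→27
T2: 27→39
T3: 39→52
Sum = 6+16+27+39+52 = 140.
LPT (decreasing processing time): T3 T2 T1 T5 T4.
T3: 0→13
T2: 13→25
T1: 25→36
T5: 36→46
T4: 46→52
Sum = 13+25+36+46+52 = 172.
Difference = 140 − 172 = -32.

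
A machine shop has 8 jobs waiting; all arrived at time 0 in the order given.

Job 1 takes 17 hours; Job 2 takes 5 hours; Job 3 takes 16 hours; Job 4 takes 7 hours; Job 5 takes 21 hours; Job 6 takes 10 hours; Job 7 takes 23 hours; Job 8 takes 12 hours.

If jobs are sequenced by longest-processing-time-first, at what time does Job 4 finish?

LPT (decreasing processing time): Job 7 Job 5 Job 1 Job 3 Job 8 Job 6 Job 4 Job 2.
Job 7: 0→23
Job 5: 23→44
Job 1: 44→61
Job 3: 61→77
Job 8: 77→89
Job 6: 89→99
Job 4: 99→106

106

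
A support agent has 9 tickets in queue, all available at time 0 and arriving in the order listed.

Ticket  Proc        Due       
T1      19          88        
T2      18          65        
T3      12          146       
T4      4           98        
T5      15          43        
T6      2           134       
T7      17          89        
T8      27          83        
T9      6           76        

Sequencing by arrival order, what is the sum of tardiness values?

100

FIFO (arrival order): T1 T2 T3 T4 T5 T6 T7 T8 T9.
T1: 0→19, due 88, tardiness 0
T2: 19→37, due 65, tardiness 0
T3: 37→49, due 146, tardiness 0
T4: 49→53, due 98, tardiness 0
T5: 53→68, due 43, tardiness 25
T6: 68→70, due 134, tardiness 0
T7: 70→87, due 89, tardiness 0
T8: 87→114, due 83, tardiness 31
T9: 114→120, due 76, tardiness 44
Sum = 0+0+0+0+25+0+0+31+44 = 100.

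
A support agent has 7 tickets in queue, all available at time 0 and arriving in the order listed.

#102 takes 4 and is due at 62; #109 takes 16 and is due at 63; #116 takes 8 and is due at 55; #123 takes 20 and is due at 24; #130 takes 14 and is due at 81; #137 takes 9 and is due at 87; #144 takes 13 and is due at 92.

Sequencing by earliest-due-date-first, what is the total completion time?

345

EDD (increasing due date): #123 #116 #102 #109 #130 #137 #144.
#123: 0→20
#116: 20→28
#102: 28→32
#109: 32→48
#130: 48→62
#137: 62→71
#144: 71→84
Sum = 20+28+32+48+62+71+84 = 345.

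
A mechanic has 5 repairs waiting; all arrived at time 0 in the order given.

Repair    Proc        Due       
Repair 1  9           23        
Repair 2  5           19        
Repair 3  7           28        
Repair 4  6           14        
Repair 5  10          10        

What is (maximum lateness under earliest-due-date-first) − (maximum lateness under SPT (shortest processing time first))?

-18

EDD (increasing due date): Repair 5 Repair 4 Repair 2 Repair 1 Repair 3.
Repair 5: 0→10, due 10, lateness 0
Repair 4: 10→16, due 14, lateness 2
Repair 2: 16→21, due 19, lateness 2
Repair 1: 21→30, due 23, lateness 7
Repair 3: 30→37, due 28, lateness 9
Maximum = 9.
SPT (increasing processing time): Repair 2 Repair 4 Repair 3 Repair 1 Repair 5.
Repair 2: 0→5, due 19, lateness -14
Repair 4: 5→11, due 14, lateness -3
Repair 3: 11→18, due 28, lateness -10
Repair 1: 18→27, due 23, lateness 4
Repair 5: 27→37, due 10, lateness 27
Maximum = 27.
Difference = 9 − 27 = -18.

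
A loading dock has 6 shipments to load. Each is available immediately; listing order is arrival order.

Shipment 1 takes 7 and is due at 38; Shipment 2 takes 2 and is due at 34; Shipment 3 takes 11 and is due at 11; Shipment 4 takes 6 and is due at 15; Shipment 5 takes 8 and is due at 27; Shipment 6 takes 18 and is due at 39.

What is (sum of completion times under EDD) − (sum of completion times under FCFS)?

EDD (increasing due date): Shipment 3 Shipment 4 Shipment 5 Shipment 2 Shipment 1 Shipment 6.
Shipment 3: 0→11
Shipment 4: 11→17
Shipment 5: 17→25
Shipment 2: 25→27
Shipment 1: 27→34
Shipment 6: 34→52
Sum = 11+17+25+27+34+52 = 166.
FIFO (arrival order): Shipment 1 Shipment 2 Shipment 3 Shipment 4 Shipment 5 Shipment 6.
Shipment 1: 0→7
Shipment 2: 7→9
Shipment 3: 9→20
Shipment 4: 20→26
Shipment 5: 26→34
Shipment 6: 34→52
Sum = 7+9+20+26+34+52 = 148.
Difference = 166 − 148 = 18.

18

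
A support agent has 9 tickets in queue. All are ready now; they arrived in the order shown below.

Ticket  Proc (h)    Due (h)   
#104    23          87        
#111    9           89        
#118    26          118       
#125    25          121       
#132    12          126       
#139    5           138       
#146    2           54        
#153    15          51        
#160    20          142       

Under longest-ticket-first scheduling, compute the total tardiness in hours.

182

LPT (decreasing processing time): #118 #125 #104 #160 #153 #132 #111 #139 #146.
#118: 0→26, due 118, tardiness 0
#125: 26→51, due 121, tardiness 0
#104: 51→74, due 87, tardiness 0
#160: 74→94, due 142, tardiness 0
#153: 94→109, due 51, tardiness 58
#132: 109→121, due 126, tardiness 0
#111: 121→130, due 89, tardiness 41
#139: 130→135, due 138, tardiness 0
#146: 135→137, due 54, tardiness 83
Sum = 0+0+0+0+58+0+41+0+83 = 182.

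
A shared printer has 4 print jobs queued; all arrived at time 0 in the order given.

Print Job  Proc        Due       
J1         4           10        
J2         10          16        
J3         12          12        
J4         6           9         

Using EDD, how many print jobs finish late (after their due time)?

EDD (increasing due date): J4 J1 J3 J2.
J4: 0→6, due 9, tardiness 0
J1: 6→10, due 10, tardiness 0
J3: 10→22, due 12, tardiness 10
J2: 22→32, due 16, tardiness 16
Late print jobs: 2.

2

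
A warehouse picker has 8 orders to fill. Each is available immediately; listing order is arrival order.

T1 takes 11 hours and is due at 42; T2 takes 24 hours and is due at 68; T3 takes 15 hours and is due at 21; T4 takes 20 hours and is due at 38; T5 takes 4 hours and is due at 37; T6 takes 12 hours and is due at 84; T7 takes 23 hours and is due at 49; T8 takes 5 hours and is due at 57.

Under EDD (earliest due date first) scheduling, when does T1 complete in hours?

50

EDD (increasing due date): T3 T5 T4 T1 T7 T8 T2 T6.
T3: 0→15
T5: 15→19
T4: 19→39
T1: 39→50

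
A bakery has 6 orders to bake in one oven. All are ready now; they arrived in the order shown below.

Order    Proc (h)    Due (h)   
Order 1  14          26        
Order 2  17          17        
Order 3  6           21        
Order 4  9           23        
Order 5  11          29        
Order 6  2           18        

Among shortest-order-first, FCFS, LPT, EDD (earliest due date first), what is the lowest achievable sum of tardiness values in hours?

58

SPT (increasing processing time): Order 6 Order 3 Order 4 Order 5 Order 1 Order 2.
Order 6: 0→2, due 18, tardiness 0
Order 3: 2→8, due 21, tardiness 0
Order 4: 8→17, due 23, tardiness 0
Order 5: 17→28, due 29, tardiness 0
Order 1: 28→42, due 26, tardiness 16
Order 2: 42→59, due 17, tardiness 42
Sum = 0+0+0+0+16+42 = 58.
FIFO (arrival order): Order 1 Order 2 Order 3 Order 4 Order 5 Order 6.
Order 1: 0→14, due 26, tardiness 0
Order 2: 14→31, due 17, tardiness 14
Order 3: 31→37, due 21, tardiness 16
Order 4: 37→46, due 23, tardiness 23
Order 5: 46→57, due 29, tardiness 28
Order 6: 57→59, due 18, tardiness 41
Sum = 0+14+16+23+28+41 = 122.
LPT (decreasing processing time): Order 2 Order 1 Order 5 Order 4 Order 3 Order 6.
Order 2: 0→17, due 17, tardiness 0
Order 1: 17→31, due 26, tardiness 5
Order 5: 31→42, due 29, tardiness 13
Order 4: 42→51, due 23, tardiness 28
Order 3: 51→57, due 21, tardiness 36
Order 6: 57→59, due 18, tardiness 41
Sum = 0+5+13+28+36+41 = 123.
EDD (increasing due date): Order 2 Order 6 Order 3 Order 4 Order 1 Order 5.
Order 2: 0→17, due 17, tardiness 0
Order 6: 17→19, due 18, tardiness 1
Order 3: 19→25, due 21, tardiness 4
Order 4: 25→34, due 23, tardiness 11
Order 1: 34→48, due 26, tardiness 22
Order 5: 48→59, due 29, tardiness 30
Sum = 0+1+4+11+22+30 = 68.
SPT 58, FIFO 122, LPT 123, EDD 68 → minimum 58.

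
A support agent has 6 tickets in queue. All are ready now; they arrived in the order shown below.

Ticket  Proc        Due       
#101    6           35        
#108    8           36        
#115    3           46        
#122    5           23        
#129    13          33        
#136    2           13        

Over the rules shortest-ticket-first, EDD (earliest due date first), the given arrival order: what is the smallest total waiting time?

SPT (increasing processing time): #136 #115 #122 #101 #108 #129.
#136: waits 0, runs 0→2
#115: waits 2, runs 2→5
#122: waits 5, runs 5→10
#101: waits 10, runs 10→16
#108: waits 16, runs 16→24
#129: waits 24, runs 24→37
Sum = 0+2+5+10+16+24 = 57.
EDD (increasing due date): #136 #122 #129 #101 #108 #115.
#136: waits 0, runs 0→2
#122: waits 2, runs 2→7
#129: waits 7, runs 7→20
#101: waits 20, runs 20→26
#108: waits 26, runs 26→34
#115: waits 34, runs 34→37
Sum = 0+2+7+20+26+34 = 89.
FIFO (arrival order): #101 #108 #115 #122 #129 #136.
#101: waits 0, runs 0→6
#108: waits 6, runs 6→14
#115: waits 14, runs 14→17
#122: waits 17, runs 17→22
#129: waits 22, runs 22→35
#136: waits 35, runs 35→37
Sum = 0+6+14+17+22+35 = 94.
SPT 57, EDD 89, FIFO 94 → minimum 57.

57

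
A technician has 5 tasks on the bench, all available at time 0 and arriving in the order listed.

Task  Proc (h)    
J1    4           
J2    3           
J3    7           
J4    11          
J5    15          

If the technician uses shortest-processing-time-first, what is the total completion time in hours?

89

SPT (increasing processing time): J2 J1 J3 J4 J5.
J2: 0→3
J1: 3→7
J3: 7→14
J4: 14→25
J5: 25→40
Sum = 3+7+14+25+40 = 89.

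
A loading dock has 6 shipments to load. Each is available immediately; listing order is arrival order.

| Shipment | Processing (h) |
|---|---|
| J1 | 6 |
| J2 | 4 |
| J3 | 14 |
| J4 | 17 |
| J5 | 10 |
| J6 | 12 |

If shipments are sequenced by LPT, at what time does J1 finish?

LPT (decreasing processing time): J4 J3 J6 J5 J1 J2.
J4: 0→17
J3: 17→31
J6: 31→43
J5: 43→53
J1: 53→59

59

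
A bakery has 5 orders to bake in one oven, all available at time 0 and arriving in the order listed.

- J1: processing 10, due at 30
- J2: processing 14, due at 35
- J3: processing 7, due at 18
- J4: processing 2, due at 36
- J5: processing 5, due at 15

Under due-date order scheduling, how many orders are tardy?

2

EDD (increasing due date): J5 J3 J1 J2 J4.
J5: 0→5, due 15, tardiness 0
J3: 5→12, due 18, tardiness 0
J1: 12→22, due 30, tardiness 0
J2: 22→36, due 35, tardiness 1
J4: 36→38, due 36, tardiness 2
Late orders: 2.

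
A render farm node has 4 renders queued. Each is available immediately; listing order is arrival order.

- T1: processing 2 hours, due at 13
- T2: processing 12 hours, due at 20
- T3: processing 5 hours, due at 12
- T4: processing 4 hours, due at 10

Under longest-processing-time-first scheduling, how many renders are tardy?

3

LPT (decreasing processing time): T2 T3 T4 T1.
T2: 0→12, due 20, tardiness 0
T3: 12→17, due 12, tardiness 5
T4: 17→21, due 10, tardiness 11
T1: 21→23, due 13, tardiness 10
Late renders: 3.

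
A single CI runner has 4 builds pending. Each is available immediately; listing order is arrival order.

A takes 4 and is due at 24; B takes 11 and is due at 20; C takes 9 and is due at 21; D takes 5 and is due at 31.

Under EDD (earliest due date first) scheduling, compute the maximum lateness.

0

EDD (increasing due date): B C A D.
B: 0→11, due 20, lateness -9
C: 11→20, due 21, lateness -1
A: 20→24, due 24, lateness 0
D: 24→29, due 31, lateness -2
Maximum = 0.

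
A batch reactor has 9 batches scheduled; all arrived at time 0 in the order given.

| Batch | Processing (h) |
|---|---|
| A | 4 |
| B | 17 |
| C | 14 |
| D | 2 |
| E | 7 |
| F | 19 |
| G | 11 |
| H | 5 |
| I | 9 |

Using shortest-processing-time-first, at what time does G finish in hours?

38

SPT (increasing processing time): D A H E I G C B F.
D: 0→2
A: 2→6
H: 6→11
E: 11→18
I: 18→27
G: 27→38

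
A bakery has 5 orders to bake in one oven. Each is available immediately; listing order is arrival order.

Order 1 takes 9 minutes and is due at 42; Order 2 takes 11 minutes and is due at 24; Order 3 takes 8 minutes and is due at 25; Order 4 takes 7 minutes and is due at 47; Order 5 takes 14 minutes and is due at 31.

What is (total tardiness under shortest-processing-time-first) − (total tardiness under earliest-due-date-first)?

SPT (increasing processing time): Order 4 Order 3 Order 1 Order 2 Order 5.
Order 4: 0→7, due 47, tardiness 0
Order 3: 7→15, due 25, tardiness 0
Order 1: 15→24, due 42, tardiness 0
Order 2: 24→35, due 24, tardiness 11
Order 5: 35→49, due 31, tardiness 18
Sum = 0+0+0+11+18 = 29.
EDD (increasing due date): Order 2 Order 3 Order 5 Order 1 Order 4.
Order 2: 0→11, due 24, tardiness 0
Order 3: 11→19, due 25, tardiness 0
Order 5: 19→33, due 31, tardiness 2
Order 1: 33→42, due 42, tardiness 0
Order 4: 42→49, due 47, tardiness 2
Sum = 0+0+2+0+2 = 4.
Difference = 29 − 4 = 25.

25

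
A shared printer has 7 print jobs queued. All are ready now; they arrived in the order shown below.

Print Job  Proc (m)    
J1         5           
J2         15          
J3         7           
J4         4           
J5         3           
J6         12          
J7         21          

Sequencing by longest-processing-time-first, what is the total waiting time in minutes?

LPT (decreasing processing time): J7 J2 J6 J3 J1 J4 J5.
J7: waits 0, runs 0→21
J2: waits 21, runs 21→36
J6: waits 36, runs 36→48
J3: waits 48, runs 48→55
J1: waits 55, runs 55→60
J4: waits 60, runs 60→64
J5: waits 64, runs 64→67
Sum = 0+21+36+48+55+60+64 = 284.

284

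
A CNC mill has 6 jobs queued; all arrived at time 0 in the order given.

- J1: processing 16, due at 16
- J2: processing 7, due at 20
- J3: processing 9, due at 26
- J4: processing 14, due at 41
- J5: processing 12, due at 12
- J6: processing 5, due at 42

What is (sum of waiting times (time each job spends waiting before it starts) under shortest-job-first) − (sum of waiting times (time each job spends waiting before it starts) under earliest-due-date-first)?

-59

SPT (increasing processing time): J6 J2 J3 J5 J4 J1.
J6: waits 0, runs 0→5
J2: waits 5, runs 5→12
J3: waits 12, runs 12→21
J5: waits 21, runs 21→33
J4: waits 33, runs 33→47
J1: waits 47, runs 47→63
Sum = 0+5+12+21+33+47 = 118.
EDD (increasing due date): J5 J1 J2 J3 J4 J6.
J5: waits 0, runs 0→12
J1: waits 12, runs 12→28
J2: waits 28, runs 28→35
J3: waits 35, runs 35→44
J4: waits 44, runs 44→58
J6: waits 58, runs 58→63
Sum = 0+12+28+35+44+58 = 177.
Difference = 118 − 177 = -59.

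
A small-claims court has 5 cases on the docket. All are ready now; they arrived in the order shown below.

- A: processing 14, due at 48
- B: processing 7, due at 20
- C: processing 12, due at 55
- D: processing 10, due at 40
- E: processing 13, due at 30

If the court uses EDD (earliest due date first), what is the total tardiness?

EDD (increasing due date): B E D A C.
B: 0→7, due 20, tardiness 0
E: 7→20, due 30, tardiness 0
D: 20→30, due 40, tardiness 0
A: 30→44, due 48, tardiness 0
C: 44→56, due 55, tardiness 1
Sum = 0+0+0+0+1 = 1.

1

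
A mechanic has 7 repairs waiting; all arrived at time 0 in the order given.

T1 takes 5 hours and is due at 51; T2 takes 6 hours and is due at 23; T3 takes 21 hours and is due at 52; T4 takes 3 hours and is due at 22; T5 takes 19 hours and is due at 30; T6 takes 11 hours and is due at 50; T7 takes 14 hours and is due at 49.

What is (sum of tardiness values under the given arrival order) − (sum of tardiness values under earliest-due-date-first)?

FIFO (arrival order): T1 T2 T3 T4 T5 T6 T7.
T1: 0→5, due 51, tardiness 0
T2: 5→11, due 23, tardiness 0
T3: 11→32, due 52, tardiness 0
T4: 32→35, due 22, tardiness 13
T5: 35→54, due 30, tardiness 24
T6: 54→65, due 50, tardiness 15
T7: 65→79, due 49, tardiness 30
Sum = 0+0+0+13+24+15+30 = 82.
EDD (increasing due date): T4 T2 T5 T7 T6 T1 T3.
T4: 0→3, due 22, tardiness 0
T2: 3→9, due 23, tardiness 0
T5: 9→28, due 30, tardiness 0
T7: 28→42, due 49, tardiness 0
T6: 42→53, due 50, tardiness 3
T1: 53→58, due 51, tardiness 7
T3: 58→79, due 52, tardiness 27
Sum = 0+0+0+0+3+7+27 = 37.
Difference = 82 − 37 = 45.

45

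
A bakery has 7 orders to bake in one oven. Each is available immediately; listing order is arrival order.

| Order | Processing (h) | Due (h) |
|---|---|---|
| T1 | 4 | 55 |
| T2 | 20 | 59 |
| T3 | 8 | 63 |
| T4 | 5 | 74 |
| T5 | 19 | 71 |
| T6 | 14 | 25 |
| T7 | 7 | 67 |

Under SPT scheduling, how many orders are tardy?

SPT (increasing processing time): T1 T4 T7 T3 T6 T5 T2.
T1: 0→4, due 55, tardiness 0
T4: 4→9, due 74, tardiness 0
T7: 9→16, due 67, tardiness 0
T3: 16→24, due 63, tardiness 0
T6: 24→38, due 25, tardiness 13
T5: 38→57, due 71, tardiness 0
T2: 57→77, due 59, tardiness 18
Late orders: 2.

2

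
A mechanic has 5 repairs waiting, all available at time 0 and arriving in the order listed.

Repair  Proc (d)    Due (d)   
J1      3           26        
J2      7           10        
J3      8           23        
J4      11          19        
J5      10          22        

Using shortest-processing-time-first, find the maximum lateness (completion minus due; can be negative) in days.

20

SPT (increasing processing time): J1 J2 J3 J5 J4.
J1: 0→3, due 26, lateness -23
J2: 3→10, due 10, lateness 0
J3: 10→18, due 23, lateness -5
J5: 18→28, due 22, lateness 6
J4: 28→39, due 19, lateness 20
Maximum = 20.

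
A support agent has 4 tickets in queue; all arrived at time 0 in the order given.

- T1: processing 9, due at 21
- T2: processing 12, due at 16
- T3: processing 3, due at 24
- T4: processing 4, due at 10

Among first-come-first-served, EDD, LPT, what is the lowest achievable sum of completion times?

73

FIFO (arrival order): T1 T2 T3 T4.
T1: 0→9
T2: 9→21
T3: 21→24
T4: 24→28
Sum = 9+21+24+28 = 82.
EDD (increasing due date): T4 T2 T1 T3.
T4: 0→4
T2: 4→16
T1: 16→25
T3: 25→28
Sum = 4+16+25+28 = 73.
LPT (decreasing processing time): T2 T1 T4 T3.
T2: 0→12
T1: 12→21
T4: 21→25
T3: 25→28
Sum = 12+21+25+28 = 86.
FIFO 82, EDD 73, LPT 86 → minimum 73.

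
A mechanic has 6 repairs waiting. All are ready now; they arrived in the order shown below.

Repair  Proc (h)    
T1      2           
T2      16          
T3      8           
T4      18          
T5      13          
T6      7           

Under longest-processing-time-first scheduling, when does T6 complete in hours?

62

LPT (decreasing processing time): T4 T2 T5 T3 T6 T1.
T4: 0→18
T2: 18→34
T5: 34→47
T3: 47→55
T6: 55→62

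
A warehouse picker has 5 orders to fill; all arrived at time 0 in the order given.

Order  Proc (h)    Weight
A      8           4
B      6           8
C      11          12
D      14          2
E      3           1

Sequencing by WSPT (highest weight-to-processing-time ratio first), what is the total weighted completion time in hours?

WSPT (decreasing weight/processing-time ratio): B C A E D.
B: finishes 6, weight 8, w·C = 48
C: finishes 17, weight 12, w·C = 204
A: finishes 25, weight 4, w·C = 100
E: finishes 28, weight 1, w·C = 28
D: finishes 42, weight 2, w·C = 84
Sum = 48+204+100+28+84 = 464.

464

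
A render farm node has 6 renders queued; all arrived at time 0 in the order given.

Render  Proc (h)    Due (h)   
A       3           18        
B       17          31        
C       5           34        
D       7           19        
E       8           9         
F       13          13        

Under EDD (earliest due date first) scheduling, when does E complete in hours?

EDD (increasing due date): E F A D B C.
E: 0→8

8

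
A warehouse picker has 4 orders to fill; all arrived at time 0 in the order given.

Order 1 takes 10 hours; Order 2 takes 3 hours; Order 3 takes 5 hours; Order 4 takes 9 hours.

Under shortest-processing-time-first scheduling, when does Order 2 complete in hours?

SPT (increasing processing time): Order 2 Order 3 Order 4 Order 1.
Order 2: 0→3

3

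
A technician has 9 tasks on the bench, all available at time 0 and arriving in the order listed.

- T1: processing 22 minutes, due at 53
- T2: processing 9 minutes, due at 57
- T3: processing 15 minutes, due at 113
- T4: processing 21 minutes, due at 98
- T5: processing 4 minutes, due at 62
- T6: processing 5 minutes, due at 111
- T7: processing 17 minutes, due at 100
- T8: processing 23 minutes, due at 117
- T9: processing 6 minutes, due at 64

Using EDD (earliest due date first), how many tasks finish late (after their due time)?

EDD (increasing due date): T1 T2 T5 T9 T4 T7 T6 T3 T8.
T1: 0→22, due 53, tardiness 0
T2: 22→31, due 57, tardiness 0
T5: 31→35, due 62, tardiness 0
T9: 35→41, due 64, tardiness 0
T4: 41→62, due 98, tardiness 0
T7: 62→79, due 100, tardiness 0
T6: 79→84, due 111, tardiness 0
T3: 84→99, due 113, tardiness 0
T8: 99→122, due 117, tardiness 5
Late tasks: 1.

1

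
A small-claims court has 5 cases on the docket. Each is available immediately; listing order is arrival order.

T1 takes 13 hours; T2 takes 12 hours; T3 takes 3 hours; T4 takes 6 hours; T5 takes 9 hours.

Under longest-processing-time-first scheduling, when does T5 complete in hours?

34

LPT (decreasing processing time): T1 T2 T5 T4 T3.
T1: 0→13
T2: 13→25
T5: 25→34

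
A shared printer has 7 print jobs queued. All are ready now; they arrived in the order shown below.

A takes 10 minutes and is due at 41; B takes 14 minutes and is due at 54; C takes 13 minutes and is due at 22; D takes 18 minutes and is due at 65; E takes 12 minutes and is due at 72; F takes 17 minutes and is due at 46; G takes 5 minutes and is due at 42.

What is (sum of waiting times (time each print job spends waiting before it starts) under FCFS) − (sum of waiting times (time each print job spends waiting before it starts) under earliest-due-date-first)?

FIFO (arrival order): A B C D E F G.
A: waits 0, runs 0→10
B: waits 10, runs 10→24
C: waits 24, runs 24→37
D: waits 37, runs 37→55
E: waits 55, runs 55→67
F: waits 67, runs 67→84
G: waits 84, runs 84→89
Sum = 0+10+24+37+55+67+84 = 277.
EDD (increasing due date): C A G F B D E.
C: waits 0, runs 0→13
A: waits 13, runs 13→23
G: waits 23, runs 23→28
F: waits 28, runs 28→45
B: waits 45, runs 45→59
D: waits 59, runs 59→77
E: waits 77, runs 77→89
Sum = 0+13+23+28+45+59+77 = 245.
Difference = 277 − 245 = 32.

32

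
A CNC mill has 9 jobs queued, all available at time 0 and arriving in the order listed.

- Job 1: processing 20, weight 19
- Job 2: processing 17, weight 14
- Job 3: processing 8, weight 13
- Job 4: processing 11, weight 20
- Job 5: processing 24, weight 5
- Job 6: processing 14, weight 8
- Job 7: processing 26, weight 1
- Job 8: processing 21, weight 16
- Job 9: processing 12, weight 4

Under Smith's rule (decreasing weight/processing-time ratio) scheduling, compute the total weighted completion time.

WSPT (decreasing weight/processing-time ratio): Job 4 Job 3 Job 1 Job 2 Job 8 Job 6 Job 9 Job 5 Job 7.
Job 4: finishes 11, weight 20, w·C = 220
Job 3: finishes 19, weight 13, w·C = 247
Job 1: finishes 39, weight 19, w·C = 741
Job 2: finishes 56, weight 14, w·C = 784
Job 8: finishes 77, weight 16, w·C = 1232
Job 6: finishes 91, weight 8, w·C = 728
Job 9: finishes 103, weight 4, w·C = 412
Job 5: finishes 127, weight 5, w·C = 635
Job 7: finishes 153, weight 1, w·C = 153
Sum = 220+247+741+784+1232+728+412+635+153 = 5152.

5152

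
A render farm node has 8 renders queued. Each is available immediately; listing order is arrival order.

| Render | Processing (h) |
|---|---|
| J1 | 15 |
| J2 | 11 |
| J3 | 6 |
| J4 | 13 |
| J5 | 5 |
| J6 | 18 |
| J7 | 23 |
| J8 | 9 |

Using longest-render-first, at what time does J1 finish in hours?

56

LPT (decreasing processing time): J7 J6 J1 J4 J2 J8 J3 J5.
J7: 0→23
J6: 23→41
J1: 41→56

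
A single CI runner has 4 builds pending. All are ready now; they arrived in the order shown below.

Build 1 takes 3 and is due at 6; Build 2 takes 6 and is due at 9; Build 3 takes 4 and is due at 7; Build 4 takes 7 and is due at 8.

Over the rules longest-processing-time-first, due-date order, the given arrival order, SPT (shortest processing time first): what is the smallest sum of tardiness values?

LPT (decreasing processing time): Build 4 Build 2 Build 3 Build 1.
Build 4: 0→7, due 8, tardiness 0
Build 2: 7→13, due 9, tardiness 4
Build 3: 13→17, due 7, tardiness 10
Build 1: 17→20, due 6, tardiness 14
Sum = 0+4+10+14 = 28.
EDD (increasing due date): Build 1 Build 3 Build 4 Build 2.
Build 1: 0→3, due 6, tardiness 0
Build 3: 3→7, due 7, tardiness 0
Build 4: 7→14, due 8, tardiness 6
Build 2: 14→20, due 9, tardiness 11
Sum = 0+0+6+11 = 17.
FIFO (arrival order): Build 1 Build 2 Build 3 Build 4.
Build 1: 0→3, due 6, tardiness 0
Build 2: 3→9, due 9, tardiness 0
Build 3: 9→13, due 7, tardiness 6
Build 4: 13→20, due 8, tardiness 12
Sum = 0+0+6+12 = 18.
SPT (increasing processing time): Build 1 Build 3 Build 2 Build 4.
Build 1: 0→3, due 6, tardiness 0
Build 3: 3→7, due 7, tardiness 0
Build 2: 7→13, due 9, tardiness 4
Build 4: 13→20, due 8, tardiness 12
Sum = 0+0+4+12 = 16.
LPT 28, EDD 17, FIFO 18, SPT 16 → minimum 16.

16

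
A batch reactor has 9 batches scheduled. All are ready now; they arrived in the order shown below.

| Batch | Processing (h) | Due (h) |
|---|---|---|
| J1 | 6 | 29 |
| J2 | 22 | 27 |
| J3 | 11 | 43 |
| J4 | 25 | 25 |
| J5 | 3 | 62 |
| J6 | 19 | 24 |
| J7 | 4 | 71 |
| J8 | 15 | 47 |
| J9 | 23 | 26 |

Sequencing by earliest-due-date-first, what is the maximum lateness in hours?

EDD (increasing due date): J6 J4 J9 J2 J1 J3 J8 J5 J7.
J6: 0→19, due 24, lateness -5
J4: 19→44, due 25, lateness 19
J9: 44→67, due 26, lateness 41
J2: 67→89, due 27, lateness 62
J1: 89→95, due 29, lateness 66
J3: 95→106, due 43, lateness 63
J8: 106→121, due 47, lateness 74
J5: 121→124, due 62, lateness 62
J7: 124→128, due 71, lateness 57
Maximum = 74.

74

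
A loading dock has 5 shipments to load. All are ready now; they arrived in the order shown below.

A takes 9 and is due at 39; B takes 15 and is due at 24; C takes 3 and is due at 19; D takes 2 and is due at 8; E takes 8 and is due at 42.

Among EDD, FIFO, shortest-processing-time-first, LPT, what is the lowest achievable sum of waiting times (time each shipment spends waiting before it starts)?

42

EDD (increasing due date): D C B A E.
D: waits 0, runs 0→2
C: waits 2, runs 2→5
B: waits 5, runs 5→20
A: waits 20, runs 20→29
E: waits 29, runs 29→37
Sum = 0+2+5+20+29 = 56.
FIFO (arrival order): A B C D E.
A: waits 0, runs 0→9
B: waits 9, runs 9→24
C: waits 24, runs 24→27
D: waits 27, runs 27→29
E: waits 29, runs 29→37
Sum = 0+9+24+27+29 = 89.
SPT (increasing processing time): D C E A B.
D: waits 0, runs 0→2
C: waits 2, runs 2→5
E: waits 5, runs 5→13
A: waits 13, runs 13→22
B: waits 22, runs 22→37
Sum = 0+2+5+13+22 = 42.
LPT (decreasing processing time): B A E C D.
B: waits 0, runs 0→15
A: waits 15, runs 15→24
E: waits 24, runs 24→32
C: waits 32, runs 32→35
D: waits 35, runs 35→37
Sum = 0+15+24+32+35 = 106.
EDD 56, FIFO 89, SPT 42, LPT 106 → minimum 42.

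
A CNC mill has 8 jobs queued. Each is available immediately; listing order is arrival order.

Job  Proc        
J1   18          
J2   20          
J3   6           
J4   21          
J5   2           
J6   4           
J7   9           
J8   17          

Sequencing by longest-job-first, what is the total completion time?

565

LPT (decreasing processing time): J4 J2 J1 J8 J7 J3 J6 J5.
J4: 0→21
J2: 21→41
J1: 41→59
J8: 59→76
J7: 76→85
J3: 85→91
J6: 91→95
J5: 95→97
Sum = 21+41+59+76+85+91+95+97 = 565.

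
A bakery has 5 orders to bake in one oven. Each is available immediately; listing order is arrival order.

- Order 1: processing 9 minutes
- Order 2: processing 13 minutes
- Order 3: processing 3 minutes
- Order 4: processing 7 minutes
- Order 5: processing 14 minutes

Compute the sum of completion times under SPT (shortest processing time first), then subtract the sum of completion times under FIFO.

SPT (increasing processing time): Order 3 Order 4 Order 1 Order 2 Order 5.
Order 3: 0→3
Order 4: 3→10
Order 1: 10→19
Order 2: 19→32
Order 5: 32→46
Sum = 3+10+19+32+46 = 110.
FIFO (arrival order): Order 1 Order 2 Order 3 Order 4 Order 5.
Order 1: 0→9
Order 2: 9→22
Order 3: 22→25
Order 4: 25→32
Order 5: 32→46
Sum = 9+22+25+32+46 = 134.
Difference = 110 − 134 = -24.

-24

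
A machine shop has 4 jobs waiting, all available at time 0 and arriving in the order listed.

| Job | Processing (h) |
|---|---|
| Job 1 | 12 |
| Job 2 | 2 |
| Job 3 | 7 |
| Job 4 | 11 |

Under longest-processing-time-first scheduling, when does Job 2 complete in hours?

LPT (decreasing processing time): Job 1 Job 4 Job 3 Job 2.
Job 1: 0→12
Job 4: 12→23
Job 3: 23→30
Job 2: 30→32

32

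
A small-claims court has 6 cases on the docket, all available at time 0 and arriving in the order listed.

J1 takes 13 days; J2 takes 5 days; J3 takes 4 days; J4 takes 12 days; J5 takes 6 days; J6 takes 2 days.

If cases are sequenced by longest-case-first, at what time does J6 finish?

LPT (decreasing processing time): J1 J4 J5 J2 J3 J6.
J1: 0→13
J4: 13→25
J5: 25→31
J2: 31→36
J3: 36→40
J6: 40→42

42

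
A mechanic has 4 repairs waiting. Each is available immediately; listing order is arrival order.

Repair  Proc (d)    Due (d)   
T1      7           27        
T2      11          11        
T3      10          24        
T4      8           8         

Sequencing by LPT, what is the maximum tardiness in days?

21

LPT (decreasing processing time): T2 T3 T4 T1.
T2: 0→11, due 11, tardiness 0
T3: 11→21, due 24, tardiness 0
T4: 21→29, due 8, tardiness 21
T1: 29→36, due 27, tardiness 9
Maximum = 21.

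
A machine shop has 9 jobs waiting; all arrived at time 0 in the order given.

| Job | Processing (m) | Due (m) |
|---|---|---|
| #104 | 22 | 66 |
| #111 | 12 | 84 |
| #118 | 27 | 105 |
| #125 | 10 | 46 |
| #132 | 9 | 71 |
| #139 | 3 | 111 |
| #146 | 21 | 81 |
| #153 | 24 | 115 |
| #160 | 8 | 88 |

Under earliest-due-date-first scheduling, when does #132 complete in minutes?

41

EDD (increasing due date): #125 #104 #132 #146 #111 #160 #118 #139 #153.
#125: 0→10
#104: 10→32
#132: 32→41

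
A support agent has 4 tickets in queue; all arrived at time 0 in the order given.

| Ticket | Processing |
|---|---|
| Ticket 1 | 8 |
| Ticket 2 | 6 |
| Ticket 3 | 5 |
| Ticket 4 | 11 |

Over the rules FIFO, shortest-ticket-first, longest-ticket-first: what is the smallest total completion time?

FIFO (arrival order): Ticket 1 Ticket 2 Ticket 3 Ticket 4.
Ticket 1: 0→8
Ticket 2: 8→14
Ticket 3: 14→19
Ticket 4: 19→30
Sum = 8+14+19+30 = 71.
SPT (increasing processing time): Ticket 3 Ticket 2 Ticket 1 Ticket 4.
Ticket 3: 0→5
Ticket 2: 5→11
Ticket 1: 11→19
Ticket 4: 19→30
Sum = 5+11+19+30 = 65.
LPT (decreasing processing time): Ticket 4 Ticket 1 Ticket 2 Ticket 3.
Ticket 4: 0→11
Ticket 1: 11→19
Ticket 2: 19→25
Ticket 3: 25→30
Sum = 11+19+25+30 = 85.
FIFO 71, SPT 65, LPT 85 → minimum 65.

65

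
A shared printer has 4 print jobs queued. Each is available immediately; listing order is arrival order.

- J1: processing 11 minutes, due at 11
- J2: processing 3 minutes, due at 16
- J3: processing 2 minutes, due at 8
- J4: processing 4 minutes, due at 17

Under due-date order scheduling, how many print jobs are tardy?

EDD (increasing due date): J3 J1 J2 J4.
J3: 0→2, due 8, tardiness 0
J1: 2→13, due 11, tardiness 2
J2: 13→16, due 16, tardiness 0
J4: 16→20, due 17, tardiness 3
Late print jobs: 2.

2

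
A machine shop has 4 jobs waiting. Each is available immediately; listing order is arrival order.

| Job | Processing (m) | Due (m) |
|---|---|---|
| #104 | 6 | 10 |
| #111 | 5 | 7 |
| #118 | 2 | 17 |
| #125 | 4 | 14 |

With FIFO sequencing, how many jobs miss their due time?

2

FIFO (arrival order): #104 #111 #118 #125.
#104: 0→6, due 10, tardiness 0
#111: 6→11, due 7, tardiness 4
#118: 11→13, due 17, tardiness 0
#125: 13→17, due 14, tardiness 3
Late jobs: 2.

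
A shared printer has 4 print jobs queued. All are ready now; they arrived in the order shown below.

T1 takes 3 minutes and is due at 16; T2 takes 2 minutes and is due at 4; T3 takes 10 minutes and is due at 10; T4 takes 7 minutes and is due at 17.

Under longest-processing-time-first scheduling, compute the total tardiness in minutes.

22

LPT (decreasing processing time): T3 T4 T1 T2.
T3: 0→10, due 10, tardiness 0
T4: 10→17, due 17, tardiness 0
T1: 17→20, due 16, tardiness 4
T2: 20→22, due 4, tardiness 18
Sum = 0+0+4+18 = 22.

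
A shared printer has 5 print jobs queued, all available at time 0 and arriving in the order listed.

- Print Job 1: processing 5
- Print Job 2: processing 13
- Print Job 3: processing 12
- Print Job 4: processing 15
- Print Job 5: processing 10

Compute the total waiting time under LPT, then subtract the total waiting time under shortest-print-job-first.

46

LPT (decreasing processing time): Print Job 4 Print Job 2 Print Job 3 Print Job 5 Print Job 1.
Print Job 4: waits 0, runs 0→15
Print Job 2: waits 15, runs 15→28
Print Job 3: waits 28, runs 28→40
Print Job 5: waits 40, runs 40→50
Print Job 1: waits 50, runs 50→55
Sum = 0+15+28+40+50 = 133.
SPT (increasing processing time): Print Job 1 Print Job 5 Print Job 3 Print Job 2 Print Job 4.
Print Job 1: waits 0, runs 0→5
Print Job 5: waits 5, runs 5→15
Print Job 3: waits 15, runs 15→27
Print Job 2: waits 27, runs 27→40
Print Job 4: waits 40, runs 40→55
Sum = 0+5+15+27+40 = 87.
Difference = 133 − 87 = 46.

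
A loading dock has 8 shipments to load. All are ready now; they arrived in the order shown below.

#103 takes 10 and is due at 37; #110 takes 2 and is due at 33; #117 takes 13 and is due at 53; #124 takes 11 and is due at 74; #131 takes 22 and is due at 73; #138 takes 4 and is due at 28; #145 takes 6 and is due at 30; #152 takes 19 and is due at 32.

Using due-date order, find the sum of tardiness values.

EDD (increasing due date): #138 #145 #152 #110 #103 #117 #131 #124.
#138: 0→4, due 28, tardiness 0
#145: 4→10, due 30, tardiness 0
#152: 10→29, due 32, tardiness 0
#110: 29→31, due 33, tardiness 0
#103: 31→41, due 37, tardiness 4
#117: 41→54, due 53, tardiness 1
#131: 54→76, due 73, tardiness 3
#124: 76→87, due 74, tardiness 13
Sum = 0+0+0+0+4+1+3+13 = 21.

21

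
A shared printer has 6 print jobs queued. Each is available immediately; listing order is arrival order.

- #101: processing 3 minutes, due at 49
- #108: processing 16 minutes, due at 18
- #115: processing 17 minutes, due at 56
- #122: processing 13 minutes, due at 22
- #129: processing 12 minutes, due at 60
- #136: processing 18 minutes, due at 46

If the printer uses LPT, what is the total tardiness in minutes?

LPT (decreasing processing time): #136 #115 #108 #122 #129 #101.
#136: 0→18, due 46, tardiness 0
#115: 18→35, due 56, tardiness 0
#108: 35→51, due 18, tardiness 33
#122: 51→64, due 22, tardiness 42
#129: 64→76, due 60, tardiness 16
#101: 76→79, due 49, tardiness 30
Sum = 0+0+33+42+16+30 = 121.

121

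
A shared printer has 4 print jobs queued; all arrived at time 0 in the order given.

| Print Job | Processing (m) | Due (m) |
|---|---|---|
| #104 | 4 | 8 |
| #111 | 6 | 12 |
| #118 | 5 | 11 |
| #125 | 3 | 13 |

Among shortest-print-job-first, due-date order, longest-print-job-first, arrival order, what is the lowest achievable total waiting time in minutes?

SPT (increasing processing time): #125 #104 #118 #111.
#125: waits 0, runs 0→3
#104: waits 3, runs 3→7
#118: waits 7, runs 7→12
#111: waits 12, runs 12→18
Sum = 0+3+7+12 = 22.
EDD (increasing due date): #104 #118 #111 #125.
#104: waits 0, runs 0→4
#118: waits 4, runs 4→9
#111: waits 9, runs 9→15
#125: waits 15, runs 15→18
Sum = 0+4+9+15 = 28.
LPT (decreasing processing time): #111 #118 #104 #125.
#111: waits 0, runs 0→6
#118: waits 6, runs 6→11
#104: waits 11, runs 11→15
#125: waits 15, runs 15→18
Sum = 0+6+11+15 = 32.
FIFO (arrival order): #104 #111 #118 #125.
#104: waits 0, runs 0→4
#111: waits 4, runs 4→10
#118: waits 10, runs 10→15
#125: waits 15, runs 15→18
Sum = 0+4+10+15 = 29.
SPT 22, EDD 28, LPT 32, FIFO 29 → minimum 22.

22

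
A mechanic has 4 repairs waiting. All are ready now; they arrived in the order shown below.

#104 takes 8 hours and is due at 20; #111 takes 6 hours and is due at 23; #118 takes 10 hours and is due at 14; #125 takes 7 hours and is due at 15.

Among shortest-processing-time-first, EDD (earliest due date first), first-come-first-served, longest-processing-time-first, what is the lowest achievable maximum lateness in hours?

SPT (increasing processing time): #111 #125 #104 #118.
#111: 0→6, due 23, lateness -17
#125: 6→13, due 15, lateness -2
#104: 13→21, due 20, lateness 1
#118: 21→31, due 14, lateness 17
Maximum = 17.
EDD (increasing due date): #118 #125 #104 #111.
#118: 0→10, due 14, lateness -4
#125: 10→17, due 15, lateness 2
#104: 17→25, due 20, lateness 5
#111: 25→31, due 23, lateness 8
Maximum = 8.
FIFO (arrival order): #104 #111 #118 #125.
#104: 0→8, due 20, lateness -12
#111: 8→14, due 23, lateness -9
#118: 14→24, due 14, lateness 10
#125: 24→31, due 15, lateness 16
Maximum = 16.
LPT (decreasing processing time): #118 #104 #125 #111.
#118: 0→10, due 14, lateness -4
#104: 10→18, due 20, lateness -2
#125: 18→25, due 15, lateness 10
#111: 25→31, due 23, lateness 8
Maximum = 10.
SPT 17, EDD 8, FIFO 16, LPT 10 → minimum 8.

8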